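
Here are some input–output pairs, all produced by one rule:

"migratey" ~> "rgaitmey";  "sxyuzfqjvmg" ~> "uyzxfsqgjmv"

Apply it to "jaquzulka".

The transformation: move the first 3 characters to the end (rotate left by 3), then take characters alternately from the front and the back (1st, last, 2nd, 2nd-last, ...).
Working it through for "jaquzulka": intermediate "uzulkajaq", final "uqzaujlak".

uqzaujlak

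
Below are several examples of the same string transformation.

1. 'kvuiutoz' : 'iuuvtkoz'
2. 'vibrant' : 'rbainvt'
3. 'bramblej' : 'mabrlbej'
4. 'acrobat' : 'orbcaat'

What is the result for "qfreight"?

erifgqht

What's happening: move the first 3 characters to the end (rotate left by 3), then take characters alternately from the front and the back (1st, last, 2nd, 2nd-last, ...).
Starting from "qfreight": after the first operation, "eightqfr"; after the second, "erifgqht".
(Check on "vibrant": → "rantvib" → "rbainvt" ✓)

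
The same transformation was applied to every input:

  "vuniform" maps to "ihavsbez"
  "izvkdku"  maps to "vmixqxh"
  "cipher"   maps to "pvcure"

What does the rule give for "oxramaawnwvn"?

bkenznnjajia

The rule is to shift every letter 13 places forward in the alphabet (wrapping around) — i.e. ROT13.
On "oxramaawnwvn" that produces "bkenznnjajia".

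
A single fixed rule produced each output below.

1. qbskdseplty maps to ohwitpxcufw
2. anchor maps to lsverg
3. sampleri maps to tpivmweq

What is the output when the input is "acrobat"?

What's happening: shift every letter 4 places forward in the alphabet (wrapping around), then move the first 3 characters to the end (rotate left by 3).
"acrobat" → "egvsfex" → "sfexegv".
(Check on "anchor": → "erglsv" → "lsverg" ✓)

sfexegv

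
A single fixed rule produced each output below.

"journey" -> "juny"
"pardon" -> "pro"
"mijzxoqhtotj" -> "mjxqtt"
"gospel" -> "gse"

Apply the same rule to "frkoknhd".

Rule — keep every other character starting from the first (positions 1st, 3rd, 5th, ...).
Doing the same to "frkoknhd": "fkkh".

fkkh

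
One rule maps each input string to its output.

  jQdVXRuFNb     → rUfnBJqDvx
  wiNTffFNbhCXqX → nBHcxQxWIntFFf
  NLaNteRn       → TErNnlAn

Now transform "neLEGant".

Rule — flip the case of every letter, then swap the front and back halves of the string.
Applying both steps to "neLEGant": "NElegANT", then "gANTNEle".

gANTNEle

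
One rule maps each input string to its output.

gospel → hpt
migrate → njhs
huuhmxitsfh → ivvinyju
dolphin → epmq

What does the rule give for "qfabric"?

In each case the input is transformed by: delete the last 3 characters, then shift every letter 1 place forward in the alphabet (wrapping around).
For "qfabric", step one produces "qfab"; step two turns that into "rgbc".

rgbc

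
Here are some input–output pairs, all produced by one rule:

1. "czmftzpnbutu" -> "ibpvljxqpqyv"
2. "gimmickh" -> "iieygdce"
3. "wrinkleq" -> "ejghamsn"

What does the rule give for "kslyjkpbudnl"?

hufglxqzjhgo

The pattern: move the first 2 characters to the end (rotate left by 2), then shift every letter 4 places backward in the alphabet (wrapping around).
On "kslyjkpbudnl": the first step gives "lyjkpbudnlks", and the second then gives "hufglxqzjhgo".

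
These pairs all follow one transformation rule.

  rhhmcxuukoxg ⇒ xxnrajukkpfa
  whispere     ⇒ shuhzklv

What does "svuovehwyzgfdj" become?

zbcjigmvyxryhk

In each case the input is transformed by: swap the front and back halves of the string, then shift every letter 3 places forward in the alphabet (wrapping around).
On "svuovehwyzgfdj": the first step gives "wyzgfdjsvuoveh", and the second then gives "zbcjigmvyxryhk".
(Check on "rhhmcxuukoxg": → "uukoxgrhhmcx" → "xxnrajukkpfa" ✓)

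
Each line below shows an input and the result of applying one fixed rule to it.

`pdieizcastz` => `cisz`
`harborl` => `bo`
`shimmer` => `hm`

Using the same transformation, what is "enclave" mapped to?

The transformation: sort the characters into alphabetical order, then keep one character in every 3, starting at position 2 (positions 2nd, 5th, 8th, ...).
"enclave" → "aceelnv" → "cl".
(Check on "pdieizcastz": → "acdeiipstzz" → "cisz" ✓)

cl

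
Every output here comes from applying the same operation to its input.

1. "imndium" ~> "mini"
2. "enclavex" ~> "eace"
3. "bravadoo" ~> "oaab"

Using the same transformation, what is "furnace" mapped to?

earf

Each output is the input with this applied: keep every other character starting from the first (positions 1st, 3rd, 5th, ...), then reverse the string.
Applying both steps to "furnace": "frae", then "earf".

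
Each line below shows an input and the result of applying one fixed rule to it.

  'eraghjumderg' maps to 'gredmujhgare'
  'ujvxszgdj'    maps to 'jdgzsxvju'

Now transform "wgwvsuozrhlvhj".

What's happening: reverse the string.
For "wgwvsuozrhlvhj" the result is "jhvlhrzousvwgw".

jhvlhrzousvwgw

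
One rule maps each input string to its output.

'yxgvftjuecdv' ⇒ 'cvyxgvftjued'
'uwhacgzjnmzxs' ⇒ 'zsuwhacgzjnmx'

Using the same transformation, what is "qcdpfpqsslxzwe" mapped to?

The rule is to move the last 2 characters to the front (rotate right by 2), then swap the first and last characters.
On "qcdpfpqsslxzwe": the first step gives "weqcdpfpqsslxz", and the second then gives "zeqcdpfpqsslxw".
(Check on "uwhacgzjnmzxs": → "xsuwhacgzjnmz" → "zsuwhacgzjnmx" ✓)

zeqcdpfpqsslxw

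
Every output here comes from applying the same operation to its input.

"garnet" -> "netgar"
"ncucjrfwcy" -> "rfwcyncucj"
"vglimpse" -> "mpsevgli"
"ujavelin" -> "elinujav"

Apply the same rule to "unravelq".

Rule — swap the front and back halves of the string.
Applying that to "unravelq" gives "velqunra".

velqunra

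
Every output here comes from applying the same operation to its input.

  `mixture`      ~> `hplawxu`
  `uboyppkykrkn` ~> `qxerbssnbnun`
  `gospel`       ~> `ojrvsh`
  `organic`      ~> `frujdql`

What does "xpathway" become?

The pattern: shift every letter 3 places forward in the alphabet (wrapping around), then move the last character to the front.
On "xpathway": the first step gives "asdwkzdb", and the second then gives "basdwkzd".
(Check on "mixture": → "plawxuh" → "hplawxu" ✓)

basdwkzd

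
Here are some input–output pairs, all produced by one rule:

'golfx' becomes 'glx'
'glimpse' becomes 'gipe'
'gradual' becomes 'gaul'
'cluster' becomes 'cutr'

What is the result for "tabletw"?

The pattern: keep every other character starting from the first (positions 1st, 3rd, 5th, ...).
Applying that to "tabletw" gives "tbew".

tbew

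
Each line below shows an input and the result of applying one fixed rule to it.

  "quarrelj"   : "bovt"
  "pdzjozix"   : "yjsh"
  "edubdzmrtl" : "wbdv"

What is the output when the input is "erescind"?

msxn

In each case the input is transformed by: shift every letter 10 places forward in the alphabet (wrapping around), then keep only the last 4 characters.
For "erescind", step one produces "obocmsxn"; step two turns that into "msxn".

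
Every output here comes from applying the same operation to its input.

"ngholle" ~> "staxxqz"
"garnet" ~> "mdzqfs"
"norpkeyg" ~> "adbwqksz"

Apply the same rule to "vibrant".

The pattern: move the first character to the end, then shift every letter 12 places forward in the alphabet (wrapping around).
Applying that to "vibrant" gives "undmzfh".
(Check on "norpkeyg": → "orpkeygn" → "adbwqksz" ✓)

undmzfh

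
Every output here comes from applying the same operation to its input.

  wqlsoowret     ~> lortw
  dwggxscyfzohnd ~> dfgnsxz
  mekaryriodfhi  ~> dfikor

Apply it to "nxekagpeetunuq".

The pattern: sort the characters into alphabetical order, then keep every other character starting from the second (positions 2nd, 4th, 6th, ...).
Applying both steps to "nxekagpeetunuq": "aeeegknnpqtuux", then "eeknqux".
(Check on "dwggxscyfzohnd": → "cddfgghnoswxyz" → "dfgnsxz" ✓)

eeknqux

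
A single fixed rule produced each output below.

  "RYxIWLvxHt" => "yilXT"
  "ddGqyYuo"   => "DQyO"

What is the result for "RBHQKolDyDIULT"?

bqOddut

What's happening: flip the case of every letter, then keep every other character starting from the second (positions 2nd, 4th, 6th, ...).
For "RBHQKolDyDIULT", step one produces "rbhqkOLdYdiult"; step two turns that into "bqOddut".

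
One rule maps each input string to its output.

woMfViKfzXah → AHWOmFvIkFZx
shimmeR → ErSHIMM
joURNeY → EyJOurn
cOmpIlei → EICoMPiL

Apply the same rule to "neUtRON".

The pattern: move the last 2 characters to the front (rotate right by 2), then flip the case of every letter.
Doing the same to "neUtRON": "onNEuTr".

onNEuTr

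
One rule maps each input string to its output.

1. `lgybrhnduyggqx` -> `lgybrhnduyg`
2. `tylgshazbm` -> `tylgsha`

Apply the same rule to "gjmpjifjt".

gjmpji

What's happening: delete the last 3 characters.
"gjmpjifjt" → "gjmpji".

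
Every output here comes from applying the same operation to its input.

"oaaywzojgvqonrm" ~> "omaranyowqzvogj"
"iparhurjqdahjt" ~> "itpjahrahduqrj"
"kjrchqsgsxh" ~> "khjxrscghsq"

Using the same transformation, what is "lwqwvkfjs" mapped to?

What's happening: take characters alternately from the front and the back (1st, last, 2nd, 2nd-last, ...).
"lwqwvkfjs" → "lswjqfwkv".

lswjqfwkv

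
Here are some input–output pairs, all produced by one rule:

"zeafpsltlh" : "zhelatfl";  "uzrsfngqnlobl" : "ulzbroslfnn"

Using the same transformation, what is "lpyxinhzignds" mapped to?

lspdynxgiin

What's happening: take characters alternately from the front and the back (1st, last, 2nd, 2nd-last, ...), then delete the last 2 characters.
Working it through for "lpyxinhzignds": intermediate "lspdynxgiinzh", final "lspdynxgiin".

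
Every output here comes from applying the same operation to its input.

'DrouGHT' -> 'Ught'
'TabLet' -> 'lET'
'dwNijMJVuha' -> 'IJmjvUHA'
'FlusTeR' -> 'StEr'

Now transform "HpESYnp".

Each output is the input with this applied: delete the first 3 characters, then flip the case of every letter.
Starting from "HpESYnp": after the first operation, "SYnp"; after the second, "syNP".

syNP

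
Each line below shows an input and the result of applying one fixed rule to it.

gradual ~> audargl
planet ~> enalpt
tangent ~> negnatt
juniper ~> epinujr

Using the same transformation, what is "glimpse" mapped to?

spmilge

The transformation: move the last character to the front, then reverse the string.
"glimpse" → "eglimps" → "spmilge".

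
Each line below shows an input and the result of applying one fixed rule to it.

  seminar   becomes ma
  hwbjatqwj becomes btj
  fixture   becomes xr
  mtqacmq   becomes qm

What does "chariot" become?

The transformation: keep one character in every 3, starting at position 3 (positions 3rd, 6th, 9th, ...).
Doing the same to "chariot": "ao".

ao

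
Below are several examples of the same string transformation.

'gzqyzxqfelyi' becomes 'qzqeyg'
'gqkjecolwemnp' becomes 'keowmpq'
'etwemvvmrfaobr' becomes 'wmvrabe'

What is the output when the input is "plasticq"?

atcp

The transformation: move the first 2 characters to the end (rotate left by 2), then keep every other character starting from the first (positions 1st, 3rd, 5th, ...).
"plasticq" → "asticqpl" → "atcp".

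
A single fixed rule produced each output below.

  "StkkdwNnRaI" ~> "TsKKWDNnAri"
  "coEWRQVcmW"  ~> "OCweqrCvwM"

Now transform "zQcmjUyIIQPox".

qZMCuJiYqiOpX

The rule is to flip the case of every letter, then swap each adjacent pair of characters (1↔2, 3↔4, ...).
Starting from "zQcmjUyIIQPox": after the first operation, "ZqCMJuYiiqpOX"; after the second, "qZMCuJiYqiOpX".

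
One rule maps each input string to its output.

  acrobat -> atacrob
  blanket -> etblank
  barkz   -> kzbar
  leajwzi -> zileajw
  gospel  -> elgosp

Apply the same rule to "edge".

The rule is to move the last 2 characters to the front (rotate right by 2).
Doing the same to "edge": "geed".

geed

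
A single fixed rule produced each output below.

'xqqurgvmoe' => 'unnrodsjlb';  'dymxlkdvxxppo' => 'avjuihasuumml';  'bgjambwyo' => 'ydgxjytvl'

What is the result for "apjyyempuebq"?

Looking at the pairs, the operation is to shift every letter 3 places backward in the alphabet (wrapping around).
So "apjyyempuebq" becomes "xmgvvbjmrbyn".

xmgvvbjmrbyn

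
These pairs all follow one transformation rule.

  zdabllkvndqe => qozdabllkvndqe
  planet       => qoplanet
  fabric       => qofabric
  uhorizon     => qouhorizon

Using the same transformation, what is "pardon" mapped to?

qopardon

In each case the input is transformed by: prepend "qo".
So "pardon" becomes "qopardon".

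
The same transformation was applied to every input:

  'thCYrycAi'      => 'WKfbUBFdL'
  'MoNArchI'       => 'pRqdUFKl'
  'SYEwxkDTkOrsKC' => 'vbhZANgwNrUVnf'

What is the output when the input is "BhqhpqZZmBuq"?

Looking at the pairs, the operation is to flip the case of every letter, then shift every letter 3 places forward in the alphabet (wrapping around).
Starting from "BhqhpqZZmBuq": after the first operation, "bHQHPQzzMbUQ"; after the second, "eKTKSTccPeXT".

eKTKSTccPeXT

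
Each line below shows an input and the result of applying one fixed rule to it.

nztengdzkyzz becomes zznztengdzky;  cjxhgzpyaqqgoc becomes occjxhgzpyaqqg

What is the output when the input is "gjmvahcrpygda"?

What's happening: move the last 2 characters to the front (rotate right by 2).
Doing the same to "gjmvahcrpygda": "dagjmvahcrpyg".

dagjmvahcrpyg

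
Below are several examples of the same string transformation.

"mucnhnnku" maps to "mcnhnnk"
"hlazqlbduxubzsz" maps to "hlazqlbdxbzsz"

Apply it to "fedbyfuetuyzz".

fedbyfetyzz

What's happening: remove every "u".
Applying that to "fedbyfuetuyzz" gives "fedbyfetyzz".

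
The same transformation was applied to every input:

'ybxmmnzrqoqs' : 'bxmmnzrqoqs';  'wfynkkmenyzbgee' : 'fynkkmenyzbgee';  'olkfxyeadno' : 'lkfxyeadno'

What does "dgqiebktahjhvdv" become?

Looking at the pairs, the operation is to delete the first character.
On "dgqiebktahjhvdv" that produces "gqiebktahjhvdv".

gqiebktahjhvdv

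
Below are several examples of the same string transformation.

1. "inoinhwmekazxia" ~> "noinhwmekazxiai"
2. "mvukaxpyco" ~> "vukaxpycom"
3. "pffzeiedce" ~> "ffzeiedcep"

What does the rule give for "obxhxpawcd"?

bxhxpawcdo

Looking at the pairs, the operation is to move the first character to the end.
So "obxhxpawcd" becomes "bxhxpawcdo".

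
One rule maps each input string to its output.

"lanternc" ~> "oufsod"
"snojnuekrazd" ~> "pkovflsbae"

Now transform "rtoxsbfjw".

The rule is to delete the first 2 characters, then shift every letter 1 place forward in the alphabet (wrapping around).
Applying both steps to "rtoxsbfjw": "oxsbfjw", then "pytcgkx".

pytcgkx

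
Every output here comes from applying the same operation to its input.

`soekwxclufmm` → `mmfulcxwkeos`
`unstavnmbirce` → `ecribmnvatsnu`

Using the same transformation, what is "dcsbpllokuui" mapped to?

Looking at the pairs, the operation is to reverse the string.
So "dcsbpllokuui" becomes "iuukollpbscd".

iuukollpbscd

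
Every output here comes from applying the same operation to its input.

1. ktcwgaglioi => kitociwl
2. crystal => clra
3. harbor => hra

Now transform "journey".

The rule is to take characters alternately from the front and the back (1st, last, 2nd, 2nd-last, ...), then delete the last 3 characters.
On "journey": the first step gives "jyoeunr", and the second then gives "jyoe".

jyoe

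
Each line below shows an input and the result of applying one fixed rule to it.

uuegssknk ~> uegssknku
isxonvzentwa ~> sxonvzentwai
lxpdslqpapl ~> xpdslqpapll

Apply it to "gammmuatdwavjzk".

ammmuatdwavjzkg

The pattern: move the first character to the end.
For "gammmuatdwavjzk" the result is "ammmuatdwavjzkg".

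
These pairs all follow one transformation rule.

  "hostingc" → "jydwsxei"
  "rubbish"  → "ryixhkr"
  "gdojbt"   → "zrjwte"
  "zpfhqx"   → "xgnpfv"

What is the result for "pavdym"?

Each output is the input with this applied: move the first 3 characters to the end (rotate left by 3), then shift every letter 10 places backward in the alphabet (wrapping around).
For "pavdym" the result is "tocfql".

tocfql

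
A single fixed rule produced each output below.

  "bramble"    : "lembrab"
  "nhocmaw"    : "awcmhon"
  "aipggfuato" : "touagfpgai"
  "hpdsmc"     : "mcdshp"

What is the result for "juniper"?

eripunj

The transformation: reverse the string, then swap each adjacent pair of characters (1↔2, 3↔4, ...).
So "juniper" becomes "eripunj".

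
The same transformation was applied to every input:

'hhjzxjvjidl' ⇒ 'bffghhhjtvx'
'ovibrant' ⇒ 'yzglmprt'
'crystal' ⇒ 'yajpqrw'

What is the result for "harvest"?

Rule — sort the characters into alphabetical order, then shift every letter 2 places backward in the alphabet (wrapping around).
On "harvest": the first step gives "aehrstv", and the second then gives "ycfpqrt".
(Check on "ovibrant": → "abinortv" → "yzglmprt" ✓)

ycfpqrt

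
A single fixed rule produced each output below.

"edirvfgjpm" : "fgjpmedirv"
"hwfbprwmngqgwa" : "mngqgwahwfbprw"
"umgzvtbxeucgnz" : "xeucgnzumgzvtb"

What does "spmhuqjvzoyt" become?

Each output is the input with this applied: swap the front and back halves of the string.
So "spmhuqjvzoyt" becomes "jvzoytspmhuq".

jvzoytspmhuq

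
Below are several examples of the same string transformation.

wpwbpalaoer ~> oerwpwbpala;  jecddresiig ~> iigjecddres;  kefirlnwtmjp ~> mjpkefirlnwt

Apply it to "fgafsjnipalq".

alqfgafsjnip

The pattern: move the last 3 characters to the front (rotate right by 3).
So "fgafsjnipalq" becomes "alqfgafsjnip".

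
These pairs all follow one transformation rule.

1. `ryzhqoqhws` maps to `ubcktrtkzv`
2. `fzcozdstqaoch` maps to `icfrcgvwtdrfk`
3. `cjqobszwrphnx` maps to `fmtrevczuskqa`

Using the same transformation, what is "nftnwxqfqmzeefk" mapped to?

qiwqzatitpchhin

The pattern: shift every letter 3 places forward in the alphabet (wrapping around).
Doing the same to "nftnwxqfqmzeefk": "qiwqzatitpchhin".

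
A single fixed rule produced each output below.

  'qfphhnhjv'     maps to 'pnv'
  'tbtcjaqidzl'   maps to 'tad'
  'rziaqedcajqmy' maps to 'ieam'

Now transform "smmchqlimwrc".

Rule — keep one character in every 3, starting at position 3 (positions 3rd, 6th, 9th, ...).
For "smmchqlimwrc" the result is "mqmc".

mqmc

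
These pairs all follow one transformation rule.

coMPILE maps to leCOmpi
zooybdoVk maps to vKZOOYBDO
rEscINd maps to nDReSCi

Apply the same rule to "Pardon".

The rule is to move the last 2 characters to the front (rotate right by 2), then flip the case of every letter.
Working it through for "Pardon": intermediate "onPard", final "ONpARD".

ONpARD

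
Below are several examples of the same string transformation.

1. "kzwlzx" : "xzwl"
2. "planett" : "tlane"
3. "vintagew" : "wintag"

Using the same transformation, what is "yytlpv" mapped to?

vytl

The transformation: swap the first and last characters, then delete the last 2 characters.
"yytlpv" → "vytlpy" → "vytl".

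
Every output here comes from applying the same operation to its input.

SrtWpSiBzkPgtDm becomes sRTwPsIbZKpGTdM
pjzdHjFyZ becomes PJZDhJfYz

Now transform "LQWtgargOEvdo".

Looking at the pairs, the operation is to flip the case of every letter.
So "LQWtgargOEvdo" becomes "lqwTGARGoeVDO".

lqwTGARGoeVDO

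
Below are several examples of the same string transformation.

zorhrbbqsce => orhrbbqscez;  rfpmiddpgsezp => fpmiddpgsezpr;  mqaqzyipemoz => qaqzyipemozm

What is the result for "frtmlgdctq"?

Looking at the pairs, the operation is to move the first character to the end.
On "frtmlgdctq" that produces "rtmlgdctqf".

rtmlgdctqf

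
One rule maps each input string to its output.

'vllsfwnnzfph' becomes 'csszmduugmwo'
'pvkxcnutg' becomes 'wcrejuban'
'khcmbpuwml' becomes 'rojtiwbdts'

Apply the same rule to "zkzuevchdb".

grgblcjoki

The rule is to shift every letter 7 places forward in the alphabet (wrapping around).
For "zkzuevchdb" the result is "grgblcjoki".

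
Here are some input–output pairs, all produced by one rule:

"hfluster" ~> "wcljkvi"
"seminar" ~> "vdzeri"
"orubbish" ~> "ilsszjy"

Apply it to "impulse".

Rule — delete the first character, then shift every letter 9 places backward in the alphabet (wrapping around).
Working it through for "impulse": intermediate "mpulse", final "dglcjv".

dglcjv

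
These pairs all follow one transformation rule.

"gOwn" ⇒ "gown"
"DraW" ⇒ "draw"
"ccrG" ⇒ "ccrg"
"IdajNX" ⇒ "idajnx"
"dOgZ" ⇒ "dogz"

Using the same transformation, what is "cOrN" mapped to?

Each output is the input with this applied: convert every letter to lowercase.
"cOrN" → "corn".

corn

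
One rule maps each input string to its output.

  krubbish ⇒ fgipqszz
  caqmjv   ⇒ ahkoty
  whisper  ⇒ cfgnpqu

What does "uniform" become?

dgklmps

Each output is the input with this applied: shift every letter 2 places backward in the alphabet (wrapping around), then sort the characters into alphabetical order.
Working it through for "uniform": intermediate "slgdmpk", final "dgklmps".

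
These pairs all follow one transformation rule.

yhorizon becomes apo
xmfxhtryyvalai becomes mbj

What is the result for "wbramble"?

What's happening: shift every letter 1 place forward in the alphabet (wrapping around), then keep only the last 3 characters.
Working it through for "wbramble": intermediate "xcsbncmf", final "cmf".

cmf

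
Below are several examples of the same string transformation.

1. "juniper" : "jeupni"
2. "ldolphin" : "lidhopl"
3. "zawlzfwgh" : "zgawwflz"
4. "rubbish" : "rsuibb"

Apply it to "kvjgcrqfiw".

The transformation: delete the last character, then take characters alternately from the front and the back (1st, last, 2nd, 2nd-last, ...).
Working it through for "kvjgcrqfiw": intermediate "kvjgcrqfi", final "kivfjqgrc".
(Check on "rubbish": → "rubbis" → "rsuibb" ✓)

kivfjqgrc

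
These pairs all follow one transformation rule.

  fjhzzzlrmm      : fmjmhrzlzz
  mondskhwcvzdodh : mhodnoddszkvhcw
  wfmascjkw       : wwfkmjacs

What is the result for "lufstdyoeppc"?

lcupfpsetody

Looking at the pairs, the operation is to take characters alternately from the front and the back (1st, last, 2nd, 2nd-last, ...).
For "lufstdyoeppc" the result is "lcupfpsetody".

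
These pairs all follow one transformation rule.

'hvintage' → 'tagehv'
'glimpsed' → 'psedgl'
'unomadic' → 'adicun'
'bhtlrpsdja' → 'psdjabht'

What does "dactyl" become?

The pattern: swap the front and back halves of the string, then delete the last 2 characters.
"dactyl" → "tyldac" → "tyld".

tyld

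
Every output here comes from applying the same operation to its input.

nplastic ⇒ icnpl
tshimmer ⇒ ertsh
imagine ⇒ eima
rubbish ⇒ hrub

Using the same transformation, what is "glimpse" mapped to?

egli

The transformation: move the first 3 characters to the end (rotate left by 3), then delete the first 3 characters.
For "glimpse", step one produces "mpsegli"; step two turns that into "egli".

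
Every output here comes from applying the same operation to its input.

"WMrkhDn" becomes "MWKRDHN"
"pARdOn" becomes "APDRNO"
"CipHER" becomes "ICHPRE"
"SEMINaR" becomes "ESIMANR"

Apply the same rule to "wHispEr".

The pattern: swap each adjacent pair of characters (1↔2, 3↔4, ...), then convert every letter to uppercase.
Doing the same to "wHispEr": "HWSIEPR".

HWSIEPR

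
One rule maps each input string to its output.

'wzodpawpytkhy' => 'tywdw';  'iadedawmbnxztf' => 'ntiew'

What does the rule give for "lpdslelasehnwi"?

ewlsl

The pattern: keep one character in every 3, starting at position 1 (positions 1st, 4th, 7th, ...), then move the first 3 characters to the end (rotate left by 3).
So "lpdslelasehnwi" becomes "ewlsl".
(Check on "wzodpawpytkhy": → "wdwty" → "tywdw" ✓)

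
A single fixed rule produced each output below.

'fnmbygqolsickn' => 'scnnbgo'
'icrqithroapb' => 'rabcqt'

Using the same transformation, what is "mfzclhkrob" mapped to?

What's happening: keep every other character starting from the second (positions 2nd, 4th, 6th, ...), then move the last 3 characters to the front (rotate right by 3).
Working it through for "mfzclhkrob": intermediate "fchrb", final "hrbfc".
(Check on "fnmbygqolsickn": → "nbgoscn" → "scnnbgo" ✓)

hrbfc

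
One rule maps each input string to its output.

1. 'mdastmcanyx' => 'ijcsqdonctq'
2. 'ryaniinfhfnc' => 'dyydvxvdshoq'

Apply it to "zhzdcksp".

Looking at the pairs, the operation is to move the first 3 characters to the end (rotate left by 3), then shift every letter 10 places backward in the alphabet (wrapping around).
Working it through for "zhzdcksp": intermediate "dckspzhz", final "tsaifpxp".

tsaifpxp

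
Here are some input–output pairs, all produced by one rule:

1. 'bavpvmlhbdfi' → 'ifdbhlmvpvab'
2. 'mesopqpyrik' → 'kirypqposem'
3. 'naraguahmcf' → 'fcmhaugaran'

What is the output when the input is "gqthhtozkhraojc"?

Looking at the pairs, the operation is to reverse the string.
Applying that to "gqthhtozkhraojc" gives "cjoarhkzothhtqg".

cjoarhkzothhtqg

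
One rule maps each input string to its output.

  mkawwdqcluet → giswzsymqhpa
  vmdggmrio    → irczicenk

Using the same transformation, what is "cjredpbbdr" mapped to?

fyanlzxxnz

In each case the input is transformed by: swap each adjacent pair of characters (1↔2, 3↔4, ...), then shift every letter 4 places backward in the alphabet (wrapping around).
Working it through for "cjredpbbdr": intermediate "jcerpdbbrd", final "fyanlzxxnz".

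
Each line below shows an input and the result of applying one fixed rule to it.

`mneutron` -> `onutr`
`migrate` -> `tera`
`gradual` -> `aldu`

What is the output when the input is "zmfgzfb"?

In each case the input is transformed by: delete the first 3 characters, then move the last 2 characters to the front (rotate right by 2).
"zmfgzfb" → "gzfb" → "fbgz".

fbgz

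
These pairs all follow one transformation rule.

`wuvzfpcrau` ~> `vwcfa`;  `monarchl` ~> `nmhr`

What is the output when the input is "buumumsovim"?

ubsumv

The pattern: keep every other character starting from the first (positions 1st, 3rd, 5th, ...), then swap each adjacent pair of characters (1↔2, 3↔4, ...).
"buumumsovim" → "buusvm" → "ubsumv".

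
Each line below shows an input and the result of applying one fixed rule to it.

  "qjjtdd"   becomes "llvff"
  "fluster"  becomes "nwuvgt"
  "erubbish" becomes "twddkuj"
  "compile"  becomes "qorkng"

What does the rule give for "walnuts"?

What's happening: delete the first character, then shift every letter 2 places forward in the alphabet (wrapping around).
Starting from "walnuts": after the first operation, "alnuts"; after the second, "cnpwvu".

cnpwvu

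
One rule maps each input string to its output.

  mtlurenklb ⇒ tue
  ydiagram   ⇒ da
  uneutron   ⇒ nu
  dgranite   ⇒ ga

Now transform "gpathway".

pt

The transformation: keep every other character starting from the second (positions 2nd, 4th, 6th, ...), then delete the last 2 characters.
"gpathway" → "pt".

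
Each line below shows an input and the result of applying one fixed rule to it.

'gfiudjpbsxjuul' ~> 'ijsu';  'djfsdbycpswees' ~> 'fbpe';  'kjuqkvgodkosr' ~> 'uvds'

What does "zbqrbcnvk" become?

qck

The transformation: keep one character in every 3, starting at position 3 (positions 3rd, 6th, 9th, ...).
"zbqrbcnvk" → "qck".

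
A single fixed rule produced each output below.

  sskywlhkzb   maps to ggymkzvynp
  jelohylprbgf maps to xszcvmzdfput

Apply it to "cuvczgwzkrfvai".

Rule — shift every letter 12 places backward in the alphabet (wrapping around).
"cuvczgwzkrfvai" → "qijqnuknyftjow".

qijqnuknyftjow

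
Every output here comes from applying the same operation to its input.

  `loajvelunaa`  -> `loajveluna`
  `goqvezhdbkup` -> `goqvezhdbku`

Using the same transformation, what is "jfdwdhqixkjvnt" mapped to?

The rule is to delete the last character.
Applying that to "jfdwdhqixkjvnt" gives "jfdwdhqixkjvn".

jfdwdhqixkjvn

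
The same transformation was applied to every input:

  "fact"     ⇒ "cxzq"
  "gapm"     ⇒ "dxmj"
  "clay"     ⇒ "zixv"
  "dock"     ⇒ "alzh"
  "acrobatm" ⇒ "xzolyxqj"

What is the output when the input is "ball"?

yxii

The transformation: shift every letter 3 places backward in the alphabet (wrapping around).
So "ball" becomes "yxii".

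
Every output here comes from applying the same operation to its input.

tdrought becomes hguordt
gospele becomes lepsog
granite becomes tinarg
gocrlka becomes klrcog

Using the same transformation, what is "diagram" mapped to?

argaid

What's happening: reverse the string, then delete the first character.
On "diagram": the first step gives "margaid", and the second then gives "argaid".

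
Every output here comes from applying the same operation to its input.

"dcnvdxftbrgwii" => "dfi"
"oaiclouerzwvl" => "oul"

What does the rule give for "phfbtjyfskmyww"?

The transformation: keep one character in every 3, starting at position 1 (positions 1st, 4th, 7th, ...), then keep every other character starting from the first (positions 1st, 3rd, 5th, ...).
"phfbtjyfskmyww" → "pbykw" → "pyw".

pyw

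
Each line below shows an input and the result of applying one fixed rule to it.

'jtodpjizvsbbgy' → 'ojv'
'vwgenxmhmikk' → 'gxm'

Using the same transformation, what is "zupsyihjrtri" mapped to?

In each case the input is transformed by: delete the last 3 characters, then keep one character in every 3, starting at position 3 (positions 3rd, 6th, 9th, ...).
Starting from "zupsyihjrtri": after the first operation, "zupsyihjr"; after the second, "pir".

pir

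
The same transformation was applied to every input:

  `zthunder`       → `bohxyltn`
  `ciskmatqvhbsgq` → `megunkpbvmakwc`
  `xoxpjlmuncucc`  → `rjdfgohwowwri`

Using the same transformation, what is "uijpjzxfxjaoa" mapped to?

djdtrzrduiuoc

In each case the input is transformed by: move the first 2 characters to the end (rotate left by 2), then shift every letter 6 places backward in the alphabet (wrapping around).
Applying both steps to "uijpjzxfxjaoa": "jpjzxfxjaoaui", then "djdtrzrduiuoc".
(Check on "xoxpjlmuncucc": → "xpjlmuncuccxo" → "rjdfgohwowwri" ✓)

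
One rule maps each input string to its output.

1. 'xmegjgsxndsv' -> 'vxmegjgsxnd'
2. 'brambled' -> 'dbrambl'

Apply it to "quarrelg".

gquarre

Looking at the pairs, the operation is to move the last 2 characters to the front (rotate right by 2), then delete the first character.
For "quarrelg" the result is "gquarre".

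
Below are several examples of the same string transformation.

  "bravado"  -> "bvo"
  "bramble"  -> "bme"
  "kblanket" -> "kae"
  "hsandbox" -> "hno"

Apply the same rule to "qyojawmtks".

The transformation: keep one character in every 3, starting at position 1 (positions 1st, 4th, 7th, ...).
For "qyojawmtks" the result is "qjms".

qjms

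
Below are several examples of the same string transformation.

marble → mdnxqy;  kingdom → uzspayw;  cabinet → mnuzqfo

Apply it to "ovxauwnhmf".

hjmgiztyra

Rule — shift every letter 12 places forward in the alphabet (wrapping around), then move the first character to the end.
On "ovxauwnhmf": the first step gives "ahjmgiztyr", and the second then gives "hjmgiztyra".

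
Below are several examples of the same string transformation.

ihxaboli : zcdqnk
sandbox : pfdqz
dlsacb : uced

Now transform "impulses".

rwnugu

In each case the input is transformed by: delete the first 2 characters, then shift every letter 2 places forward in the alphabet (wrapping around).
Starting from "impulses": after the first operation, "pulses"; after the second, "rwnugu".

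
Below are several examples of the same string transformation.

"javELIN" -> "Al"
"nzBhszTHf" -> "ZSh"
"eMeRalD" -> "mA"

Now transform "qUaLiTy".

The pattern: keep one character in every 3, starting at position 2 (positions 2nd, 5th, 8th, ...), then flip the case of every letter.
On "qUaLiTy": the first step gives "Ui", and the second then gives "uI".

uI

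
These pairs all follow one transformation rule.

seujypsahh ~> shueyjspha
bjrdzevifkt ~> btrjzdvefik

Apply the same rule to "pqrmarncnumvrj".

pjrqamnrncmurv

The transformation: move the last character to the front, then swap each adjacent pair of characters (1↔2, 3↔4, ...).
Applying both steps to "pqrmarncnumvrj": "jpqrmarncnumvr", then "pjrqamnrncmurv".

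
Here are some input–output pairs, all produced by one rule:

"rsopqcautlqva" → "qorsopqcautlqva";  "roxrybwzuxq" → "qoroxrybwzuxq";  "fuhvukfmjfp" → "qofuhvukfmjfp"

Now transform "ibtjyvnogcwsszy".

qoibtjyvnogcwsszy

What's happening: prepend "qo".
So "ibtjyvnogcwsszy" becomes "qoibtjyvnogcwsszy".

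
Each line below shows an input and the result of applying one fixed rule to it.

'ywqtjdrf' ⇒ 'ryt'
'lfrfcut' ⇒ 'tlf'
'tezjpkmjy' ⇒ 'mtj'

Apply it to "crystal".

The pattern: keep one character in every 3, starting at position 1 (positions 1st, 4th, 7th, ...), then move the last character to the front.
Starting from "crystal": after the first operation, "csl"; after the second, "lcs".

lcs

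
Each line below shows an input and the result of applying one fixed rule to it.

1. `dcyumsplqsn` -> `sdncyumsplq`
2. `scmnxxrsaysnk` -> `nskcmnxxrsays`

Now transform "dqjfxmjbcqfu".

Looking at the pairs, the operation is to swap the first and last characters, then move the last 2 characters to the front (rotate right by 2).
Working it through for "dqjfxmjbcqfu": intermediate "uqjfxmjbcqfd", final "fduqjfxmjbcq".

fduqjfxmjbcq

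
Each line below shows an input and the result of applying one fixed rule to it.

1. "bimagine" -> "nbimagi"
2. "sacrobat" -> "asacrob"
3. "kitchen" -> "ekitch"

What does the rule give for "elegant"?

The rule is to delete the last character, then move the last character to the front.
Applying both steps to "elegant": "elegan", then "nelega".

nelega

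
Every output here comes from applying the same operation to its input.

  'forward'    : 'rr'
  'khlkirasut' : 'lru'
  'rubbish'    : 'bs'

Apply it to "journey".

ue

In each case the input is transformed by: keep one character in every 3, starting at position 3 (positions 3rd, 6th, 9th, ...).
For "journey" the result is "ue".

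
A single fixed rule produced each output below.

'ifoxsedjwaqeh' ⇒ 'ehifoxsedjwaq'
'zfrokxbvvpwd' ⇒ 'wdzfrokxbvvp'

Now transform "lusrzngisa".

The pattern: move the last 2 characters to the front (rotate right by 2).
"lusrzngisa" → "salusrzngi".

salusrzngi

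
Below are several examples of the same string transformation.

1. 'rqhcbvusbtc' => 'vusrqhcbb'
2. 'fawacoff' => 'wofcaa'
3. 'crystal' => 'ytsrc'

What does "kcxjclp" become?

What's happening: delete the last 2 characters, then sort the characters into reverse alphabetical order.
On "kcxjclp": the first step gives "kcxjc", and the second then gives "xkjcc".

xkjcc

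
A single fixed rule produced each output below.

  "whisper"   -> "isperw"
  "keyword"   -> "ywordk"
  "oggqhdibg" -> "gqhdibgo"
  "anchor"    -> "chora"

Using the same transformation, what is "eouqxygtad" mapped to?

Looking at the pairs, the operation is to move the first character to the end, then delete the first character.
Working it through for "eouqxygtad": intermediate "ouqxygtade", final "uqxygtade".

uqxygtade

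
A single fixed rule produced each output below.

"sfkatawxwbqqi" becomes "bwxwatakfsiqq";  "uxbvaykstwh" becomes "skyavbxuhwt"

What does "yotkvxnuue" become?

The rule is to reverse the string, then move the first 3 characters to the end (rotate left by 3).
For "yotkvxnuue" the result is "nxvktoyeuu".

nxvktoyeuu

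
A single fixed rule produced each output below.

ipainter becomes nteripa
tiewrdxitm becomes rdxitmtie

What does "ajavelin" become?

elinaja

Looking at the pairs, the operation is to move the first 3 characters to the end (rotate left by 3), then delete the first character.
On "ajavelin": the first step gives "velinaja", and the second then gives "elinaja".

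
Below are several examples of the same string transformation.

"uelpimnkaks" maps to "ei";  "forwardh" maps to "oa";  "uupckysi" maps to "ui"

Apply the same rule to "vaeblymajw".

aa

Looking at the pairs, the operation is to keep one character in every 3, starting at position 2 (positions 2nd, 5th, 8th, ...), then keep only the vowels.
So "vaeblymajw" becomes "aa".
(Check on "uelpimnkaks": → "eiks" → "ei" ✓)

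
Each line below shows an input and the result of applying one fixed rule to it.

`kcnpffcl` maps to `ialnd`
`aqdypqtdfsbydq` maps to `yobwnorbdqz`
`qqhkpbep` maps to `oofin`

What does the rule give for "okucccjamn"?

Each output is the input with this applied: delete the last 3 characters, then shift every letter 2 places backward in the alphabet (wrapping around).
On "okucccjamn": the first step gives "okucccj", and the second then gives "misaaah".

misaaah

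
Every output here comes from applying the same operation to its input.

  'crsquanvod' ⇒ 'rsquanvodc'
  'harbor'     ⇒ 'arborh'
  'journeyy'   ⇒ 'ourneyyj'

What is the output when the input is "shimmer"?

Each output is the input with this applied: move the first character to the end.
Applying that to "shimmer" gives "himmers".

himmers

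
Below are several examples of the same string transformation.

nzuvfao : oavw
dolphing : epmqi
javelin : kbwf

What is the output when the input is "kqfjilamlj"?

lrgkjmb

The pattern: shift every letter 1 place forward in the alphabet (wrapping around), then delete the last 3 characters.
On "kqfjilamlj": the first step gives "lrgkjmbnmk", and the second then gives "lrgkjmb".
(Check on "nzuvfao": → "oavwgbp" → "oavw" ✓)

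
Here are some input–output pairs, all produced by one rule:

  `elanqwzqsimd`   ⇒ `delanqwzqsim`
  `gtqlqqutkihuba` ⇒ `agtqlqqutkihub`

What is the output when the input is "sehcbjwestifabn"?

nsehcbjwestifab

Looking at the pairs, the operation is to move the last character to the front.
On "sehcbjwestifabn" that produces "nsehcbjwestifab".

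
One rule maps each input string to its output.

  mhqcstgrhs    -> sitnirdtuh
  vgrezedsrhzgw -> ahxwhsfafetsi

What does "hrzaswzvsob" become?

tpcisabtxaw

In each case the input is transformed by: move the last 3 characters to the front (rotate right by 3), then shift every letter 1 place forward in the alphabet (wrapping around).
"hrzaswzvsob" → "sobhrzaswzv" → "tpcisabtxaw".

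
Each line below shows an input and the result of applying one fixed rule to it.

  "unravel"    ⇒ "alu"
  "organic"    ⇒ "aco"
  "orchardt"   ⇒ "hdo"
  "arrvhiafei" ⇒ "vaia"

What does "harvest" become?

vth

What's happening: keep one character in every 3, starting at position 1 (positions 1st, 4th, 7th, ...), then move the first character to the end.
Applying that to "harvest" gives "vth".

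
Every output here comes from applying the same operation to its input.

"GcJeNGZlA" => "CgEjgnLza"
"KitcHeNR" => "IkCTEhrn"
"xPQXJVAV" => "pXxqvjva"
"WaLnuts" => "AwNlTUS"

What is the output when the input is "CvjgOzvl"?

Rule — flip the case of every letter, then swap each adjacent pair of characters (1↔2, 3↔4, ...).
On "CvjgOzvl": the first step gives "cVJGoZVL", and the second then gives "VcGJZoLV".

VcGJZoLV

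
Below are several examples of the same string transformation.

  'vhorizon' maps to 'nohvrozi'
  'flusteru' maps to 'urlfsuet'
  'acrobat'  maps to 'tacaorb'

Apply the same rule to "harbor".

The rule is to move the last 2 characters to the front (rotate right by 2), then swap each adjacent pair of characters (1↔2, 3↔4, ...).
"harbor" → "roahbr".

roahbr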